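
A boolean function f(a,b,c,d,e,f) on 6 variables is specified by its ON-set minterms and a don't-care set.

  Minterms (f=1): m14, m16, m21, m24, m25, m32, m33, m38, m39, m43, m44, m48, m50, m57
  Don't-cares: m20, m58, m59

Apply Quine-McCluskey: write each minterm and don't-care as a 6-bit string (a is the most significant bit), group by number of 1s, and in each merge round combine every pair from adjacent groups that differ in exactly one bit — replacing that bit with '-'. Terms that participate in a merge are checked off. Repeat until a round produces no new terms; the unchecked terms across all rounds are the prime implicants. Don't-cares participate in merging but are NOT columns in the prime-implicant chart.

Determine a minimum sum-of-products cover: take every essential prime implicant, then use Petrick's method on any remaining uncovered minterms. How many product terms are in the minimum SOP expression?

9

[col 0] 001110, 010000*, 010100*, 010101*, 011000*, 011001*, 100000*, 100001*, 100110*, 100111*, 101011*, 101100, 110000*, 110010*, 111001*, 111010*, 111011*
[col 1] -10000, -11001, 01-000, 010-00, 01010-, 01100-, 1-0000, 1-1011, 10000-, 10011-, 11-010, 1100-0, 1110-1, 11101-
Prime implicants: -10000, -11001, 001110, 01-000, 010-00, 01010-, 01100-, 1-0000, 1-1011, 10000-, 10011-, 101100, 11-010, 1100-0, 1110-1, 11101-
PI chart (minterm → PIs covering it):
  14 | 001110  (sole → essential)
  16 | -10000,01-000,010-00
  21 | 01010-  (sole → essential)
  24 | 01-000,01100-
  25 | -11001,01100-
  32 | 1-0000,10000-
  33 | 10000-  (sole → essential)
  38 | 10011-  (sole → essential)
  39 | 10011-  (sole → essential)
  43 | 1-1011  (sole → essential)
  44 | 101100  (sole → essential)
  48 | -10000,1-0000,1100-0
  50 | 11-010,1100-0
  57 | -11001,1110-1
Essential prime implicants: 001110, 01010-, 1-1011, 10000-, 10011-, 101100
Petrick residual → -11001, 01-000, 1100-0
Minimum SOP uses 9 PIs: bcd'e'f + a'b'cdef' + a'bd'e'f' + a'bc'de' + acd'ef + ab'c'd'e' + ab'c'de + ab'cde'f' + abc'd'f'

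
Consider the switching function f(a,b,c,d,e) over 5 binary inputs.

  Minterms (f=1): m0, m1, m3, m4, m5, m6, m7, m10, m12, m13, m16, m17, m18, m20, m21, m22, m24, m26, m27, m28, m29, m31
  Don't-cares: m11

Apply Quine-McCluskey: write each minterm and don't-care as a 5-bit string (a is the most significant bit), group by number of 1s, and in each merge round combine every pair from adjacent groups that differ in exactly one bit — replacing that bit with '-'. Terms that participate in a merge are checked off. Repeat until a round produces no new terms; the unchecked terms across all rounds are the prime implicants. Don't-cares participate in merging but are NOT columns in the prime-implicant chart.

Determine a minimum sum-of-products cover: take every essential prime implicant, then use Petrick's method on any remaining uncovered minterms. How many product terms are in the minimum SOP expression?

7

Round 0: 00000✓ 00001✓ 00011✓ 00100✓ 00101✓ 00110✓ 00111✓ 01010✓ 01011✓ 01100✓ 01101✓ 10000✓ 10001✓ 10010✓ 10100✓ 10101✓ 10110✓ 11000✓ 11010✓ 11011✓ 11100✓ 11101✓ 11111✓
Round 1: -0000✓ -0001✓ -0100✓ -0101✓ -0110✓ -1010✓ -1011✓ -1100✓ -1101✓ 0-011 0-100✓ 0-101✓ 00-00✓ 00-01✓ 00-11✓ 000-1✓ 0000-✓ 001-0✓ 001-1✓ 0010-✓ 0011-✓ 0101-✓ 0110-✓ 1-000✓ 1-010✓ 1-100✓ 1-101✓ 10-00✓ 10-01✓ 10-10✓ 100-0✓ 1000-✓ 101-0✓ 1010-✓ 11-00✓ 11-11 110-0✓ 1101-✓ 111-1 1110-✓
Round 2: --100✓ --101✓ -0-00✓ -0-01✓ -000-✓ -01-0 -010-✓ -101- -110-✓ 0-10-✓ 00--1 00-0-✓ 001-- 1--00 1-0-0 1-10-✓ 10--0 10-0-✓
Round 3: --10- -0-0-
PIs = {--10-, -0-0-, -01-0, -101-, 0-011, 00--1, 001--, 1--00, 1-0-0, 10--0, 11-11, 111-1}
Coverage chart:
  m0: -0-0- ←essential
  m1: -0-0-,00--1
  m3: 0-011,00--1
  m4: --10-,-0-0-,-01-0,001--
  m5: --10-,-0-0-,00--1,001--
  m6: -01-0,001--
  m7: 00--1,001--
  m10: -101- ←essential
  m12: --10- ←essential
  m13: --10- ←essential
  m16: -0-0-,1--00,1-0-0,10--0
  m17: -0-0- ←essential
  m18: 1-0-0,10--0
  m20: --10-,-0-0-,-01-0,1--00,10--0
  m21: --10-,-0-0-
  m22: -01-0,10--0
  m24: 1--00,1-0-0
  m26: -101-,1-0-0
  m27: -101-,11-11
  m28: --10-,1--00
  m29: --10-,111-1
  m31: 11-11,111-1
Essential: --10-, -0-0-, -101-
Petrick residual → -01-0, 00--1, 1-0-0, 11-11
Min cover (7 terms): cd' + b'd' + b'ce' + bc'd + a'b'e + ac'e' + abde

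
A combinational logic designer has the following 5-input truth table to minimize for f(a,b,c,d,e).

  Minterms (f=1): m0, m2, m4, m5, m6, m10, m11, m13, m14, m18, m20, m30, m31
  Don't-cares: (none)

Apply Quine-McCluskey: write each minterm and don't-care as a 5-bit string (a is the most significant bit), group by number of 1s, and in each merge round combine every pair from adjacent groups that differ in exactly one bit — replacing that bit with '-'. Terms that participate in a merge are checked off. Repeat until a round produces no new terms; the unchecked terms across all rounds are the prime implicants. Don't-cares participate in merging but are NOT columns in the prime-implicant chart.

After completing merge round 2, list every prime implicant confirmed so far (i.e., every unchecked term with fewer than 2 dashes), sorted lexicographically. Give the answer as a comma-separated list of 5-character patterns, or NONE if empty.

-0010, -0100, -1110, 0-101, 0010-, 0101-, 1111-

Round 0: 00000✓ 00010✓ 00100✓ 00101✓ 00110✓ 01010✓ 01011✓ 01101✓ 01110✓ 10010✓ 10100✓ 11110✓ 11111✓
Round 1: -0010 -0100 -1110 0-010✓ 0-101 0-110✓ 00-00✓ 00-10✓ 000-0✓ 001-0✓ 0010- 01-10✓ 0101- 1111-
Round 2: 0--10 00--0
PIs = {-0010, -0100, -1110, 0--10, 0-101, 00--0, 0010-, 0101-, 1111-}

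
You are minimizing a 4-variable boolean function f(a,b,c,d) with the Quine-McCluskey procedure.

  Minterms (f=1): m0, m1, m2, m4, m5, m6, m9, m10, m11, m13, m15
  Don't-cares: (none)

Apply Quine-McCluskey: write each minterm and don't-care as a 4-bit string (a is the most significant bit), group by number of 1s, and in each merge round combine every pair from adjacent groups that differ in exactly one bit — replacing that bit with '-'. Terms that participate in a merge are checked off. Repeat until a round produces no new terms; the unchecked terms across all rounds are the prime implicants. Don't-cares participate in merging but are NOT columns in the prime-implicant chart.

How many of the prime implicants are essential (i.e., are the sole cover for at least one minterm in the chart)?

[col 0] 0000*, 0001*, 0010*, 0100*, 0101*, 0110*, 1001*, 1010*, 1011*, 1101*, 1111*
[col 1] -001*, -010, -101*, 0-00*, 0-01*, 0-10*, 00-0*, 000-*, 01-0*, 010-*, 1-01*, 1-11*, 10-1*, 101-, 11-1*
[col 2] --01, 0--0, 0-0-, 1--1
Prime implicants: --01, -010, 0--0, 0-0-, 1--1, 101-
PI chart (minterm → PIs covering it):
  0 | 0--0,0-0-
  1 | --01,0-0-
  2 | -010,0--0
  4 | 0--0,0-0-
  5 | --01,0-0-
  6 | 0--0  (sole → essential)
  9 | --01,1--1
  10 | -010,101-
  11 | 1--1,101-
  13 | --01,1--1
  15 | 1--1  (sole → essential)
Essential prime implicants: 0--0, 1--1

2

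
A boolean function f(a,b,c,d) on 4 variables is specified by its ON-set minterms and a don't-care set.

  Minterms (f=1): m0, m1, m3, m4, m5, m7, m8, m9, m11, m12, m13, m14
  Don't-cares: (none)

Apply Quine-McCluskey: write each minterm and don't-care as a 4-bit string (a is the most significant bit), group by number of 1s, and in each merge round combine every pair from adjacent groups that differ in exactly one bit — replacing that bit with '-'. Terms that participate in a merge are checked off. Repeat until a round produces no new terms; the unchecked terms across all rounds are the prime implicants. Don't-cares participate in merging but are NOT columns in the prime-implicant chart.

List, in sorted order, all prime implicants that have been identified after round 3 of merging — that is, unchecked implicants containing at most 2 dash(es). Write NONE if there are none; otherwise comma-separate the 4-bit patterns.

size-2^0 implicants → 0000(✓)  0001(✓)  0011(✓)  0100(✓)  0101(✓)  0111(✓)  1000(✓)  1001(✓)  1011(✓)  1100(✓)  1101(✓)  1110(✓)
size-2^1 implicants → -000(✓)  -001(✓)  -011(✓)  -100(✓)  -101(✓)  0-00(✓)  0-01(✓)  0-11(✓)  00-1(✓)  000-(✓)  01-1(✓)  010-(✓)  1-00(✓)  1-01(✓)  10-1(✓)  100-(✓)  11-0  110-(✓)
size-2^2 implicants → --00(✓)  --01(✓)  -0-1  -00-(✓)  -10-(✓)  0--1  0-0-(✓)  1-0-(✓)
size-2^3 implicants → --0-
Unchecked terms (primes): --0-, -0-1, 0--1, 11-0

-0-1, 0--1, 11-0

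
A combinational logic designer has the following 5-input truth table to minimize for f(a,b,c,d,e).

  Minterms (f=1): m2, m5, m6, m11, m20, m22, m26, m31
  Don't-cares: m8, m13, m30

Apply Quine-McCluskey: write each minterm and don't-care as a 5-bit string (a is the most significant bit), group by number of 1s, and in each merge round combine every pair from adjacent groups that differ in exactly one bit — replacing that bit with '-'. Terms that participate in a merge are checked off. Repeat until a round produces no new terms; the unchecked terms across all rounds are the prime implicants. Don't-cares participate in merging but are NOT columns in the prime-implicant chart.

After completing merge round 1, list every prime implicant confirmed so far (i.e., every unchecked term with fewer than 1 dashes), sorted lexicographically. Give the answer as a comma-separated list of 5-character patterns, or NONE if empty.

01000, 01011

size-2^0 implicants → 00010(✓)  00101(✓)  00110(✓)  01000  01011  01101(✓)  10100(✓)  10110(✓)  11010(✓)  11110(✓)  11111(✓)
size-2^1 implicants → -0110  0-101  00-10  1-110  101-0  11-10  1111-
Unchecked terms (primes): -0110, 0-101, 00-10, 01000, 01011, 1-110, 101-0, 11-10, 1111-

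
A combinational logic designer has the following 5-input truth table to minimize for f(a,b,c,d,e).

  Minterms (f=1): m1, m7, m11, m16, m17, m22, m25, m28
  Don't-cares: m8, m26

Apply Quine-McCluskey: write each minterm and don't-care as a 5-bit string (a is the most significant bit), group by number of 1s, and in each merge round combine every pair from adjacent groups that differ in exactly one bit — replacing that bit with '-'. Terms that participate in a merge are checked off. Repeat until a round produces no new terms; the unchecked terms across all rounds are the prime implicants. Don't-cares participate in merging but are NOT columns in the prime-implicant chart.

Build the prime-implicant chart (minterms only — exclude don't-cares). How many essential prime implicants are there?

7

[col 0] 00001*, 00111, 01000, 01011, 10000*, 10001*, 10110, 11001*, 11010, 11100
[col 1] -0001, 1-001, 1000-
Prime implicants: -0001, 00111, 01000, 01011, 1-001, 1000-, 10110, 11010, 11100
PI chart (minterm → PIs covering it):
  1 | -0001  (sole → essential)
  7 | 00111  (sole → essential)
  11 | 01011  (sole → essential)
  16 | 1000-  (sole → essential)
  17 | -0001,1-001,1000-
  22 | 10110  (sole → essential)
  25 | 1-001  (sole → essential)
  28 | 11100  (sole → essential)
Essential prime implicants: -0001, 00111, 01011, 1-001, 1000-, 10110, 11100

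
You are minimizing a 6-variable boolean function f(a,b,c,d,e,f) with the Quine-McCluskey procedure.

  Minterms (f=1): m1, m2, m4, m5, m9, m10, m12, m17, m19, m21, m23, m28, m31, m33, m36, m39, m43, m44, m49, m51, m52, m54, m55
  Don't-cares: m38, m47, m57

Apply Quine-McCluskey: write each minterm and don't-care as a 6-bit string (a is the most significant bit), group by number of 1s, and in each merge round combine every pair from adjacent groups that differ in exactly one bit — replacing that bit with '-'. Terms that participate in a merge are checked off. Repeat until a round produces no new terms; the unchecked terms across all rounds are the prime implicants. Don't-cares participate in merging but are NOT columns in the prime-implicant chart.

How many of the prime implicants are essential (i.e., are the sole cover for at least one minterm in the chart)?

8

[col 0] 000001*, 000010*, 000100*, 000101*, 001001*, 001010*, 001100*, 010001*, 010011*, 010101*, 010111*, 011100*, 011111*, 100001*, 100100*, 100110*, 100111*, 101011*, 101100*, 101111*, 110001*, 110011*, 110100*, 110110*, 110111*, 111001*
[col 1] -00001*, -00100*, -01100*, -10001*, -10011*, -10111*, 0-0001*, 0-0101*, 0-1100, 00-001, 00-010, 00-100*, 000-01*, 00010-, 01-111, 010-01*, 010-11*, 0100-1*, 0101-1*, 1-0001*, 1-0100*, 1-0110*, 1-0111*, 10-100*, 10-111, 1001-0*, 10011-*, 101-11, 11-001, 110-11*, 1100-1*, 1101-0*, 11011-*
[col 2] --0001, -0-100, -10-11, -100-1, 0-0-01, 010--1, 1-01-0, 1-011-
Prime implicants: --0001, -0-100, -10-11, -100-1, 0-0-01, 0-1100, 00-001, 00-010, 00010-, 01-111, 010--1, 1-01-0, 1-011-, 10-111, 101-11, 11-001
PI chart (minterm → PIs covering it):
  1 | --0001,0-0-01,00-001
  2 | 00-010  (sole → essential)
  4 | -0-100,00010-
  5 | 0-0-01,00010-
  9 | 00-001  (sole → essential)
  10 | 00-010  (sole → essential)
  12 | -0-100,0-1100
  17 | --0001,-100-1,0-0-01,010--1
  19 | -10-11,-100-1,010--1
  21 | 0-0-01,010--1
  23 | -10-11,01-111,010--1
  28 | 0-1100  (sole → essential)
  31 | 01-111  (sole → essential)
  33 | --0001  (sole → essential)
  36 | -0-100,1-01-0
  39 | 1-011-,10-111
  43 | 101-11  (sole → essential)
  44 | -0-100  (sole → essential)
  49 | --0001,-100-1,11-001
  51 | -10-11,-100-1
  52 | 1-01-0  (sole → essential)
  54 | 1-01-0,1-011-
  55 | -10-11,1-011-
Essential prime implicants: --0001, -0-100, 0-1100, 00-001, 00-010, 01-111, 1-01-0, 101-11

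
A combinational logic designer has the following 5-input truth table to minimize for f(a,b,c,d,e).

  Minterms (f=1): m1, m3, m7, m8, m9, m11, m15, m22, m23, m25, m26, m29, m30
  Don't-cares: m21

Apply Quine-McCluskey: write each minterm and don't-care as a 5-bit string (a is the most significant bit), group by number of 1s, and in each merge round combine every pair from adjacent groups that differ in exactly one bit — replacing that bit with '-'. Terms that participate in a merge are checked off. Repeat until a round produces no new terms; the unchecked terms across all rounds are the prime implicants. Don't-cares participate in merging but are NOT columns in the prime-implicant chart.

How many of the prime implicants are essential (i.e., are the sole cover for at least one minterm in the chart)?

4

Round 0: 00001✓ 00011✓ 00111✓ 01000✓ 01001✓ 01011✓ 01111✓ 10101✓ 10110✓ 10111✓ 11001✓ 11010✓ 11101✓ 11110✓
Round 1: -0111 -1001 0-001✓ 0-011✓ 0-111✓ 00-11✓ 000-1✓ 01-11✓ 010-1✓ 0100- 1-101 1-110 101-1 1011- 11-01 11-10
Round 2: 0--11 0-0-1
PIs = {-0111, -1001, 0--11, 0-0-1, 0100-, 1-101, 1-110, 101-1, 1011-, 11-01, 11-10}
Coverage chart:
  m1: 0-0-1 ←essential
  m3: 0--11,0-0-1
  m7: -0111,0--11
  m8: 0100- ←essential
  m9: -1001,0-0-1,0100-
  m11: 0--11,0-0-1
  m15: 0--11 ←essential
  m22: 1-110,1011-
  m23: -0111,101-1,1011-
  m25: -1001,11-01
  m26: 11-10 ←essential
  m29: 1-101,11-01
  m30: 1-110,11-10
Essential: 0--11, 0-0-1, 0100-, 11-10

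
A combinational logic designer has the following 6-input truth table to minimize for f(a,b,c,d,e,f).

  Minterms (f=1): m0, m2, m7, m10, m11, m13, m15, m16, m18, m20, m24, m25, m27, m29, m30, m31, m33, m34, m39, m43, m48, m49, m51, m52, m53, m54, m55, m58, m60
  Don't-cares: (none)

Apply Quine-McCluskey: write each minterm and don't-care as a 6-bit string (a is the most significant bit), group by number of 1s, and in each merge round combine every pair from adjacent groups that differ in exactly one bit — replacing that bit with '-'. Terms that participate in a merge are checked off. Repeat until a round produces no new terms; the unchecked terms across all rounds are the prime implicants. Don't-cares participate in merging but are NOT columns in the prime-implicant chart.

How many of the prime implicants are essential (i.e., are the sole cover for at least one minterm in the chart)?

11

size-2^0 implicants → 000000(✓)  000010(✓)  000111(✓)  001010(✓)  001011(✓)  001101(✓)  001111(✓)  010000(✓)  010010(✓)  010100(✓)  011000(✓)  011001(✓)  011011(✓)  011101(✓)  011110(✓)  011111(✓)  100001(✓)  100010(✓)  100111(✓)  101011(✓)  110000(✓)  110001(✓)  110011(✓)  110100(✓)  110101(✓)  110110(✓)  110111(✓)  111010  111100(✓)
size-2^1 implicants → -00010  -00111  -01011  -10000(✓)  -10100(✓)  0-0000(✓)  0-0010(✓)  0-1011(✓)  0-1101(✓)  0-1111(✓)  00-010  00-111  0000-0(✓)  001-11(✓)  00101-  0011-1(✓)  01-000  010-00(✓)  0100-0(✓)  011-01(✓)  011-11(✓)  0110-1(✓)  01100-  0111-1(✓)  01111-  1-0001  1-0111  11-100  110-00(✓)  110-01(✓)  110-11(✓)  1100-1(✓)  11000-(✓)  1101-0(✓)  1101-1(✓)  11010-(✓)  11011-(✓)
size-2^2 implicants → -10-00  0-00-0  0-1-11  0-11-1  011--1  110--1  110-0-  1101--
Unchecked terms (primes): -00010, -00111, -01011, -10-00, 0-00-0, 0-1-11, 0-11-1, 00-010, 00-111, 00101-, 01-000, 011--1, 01100-, 01111-, 1-0001, 1-0111, 11-100, 110--1, 110-0-, 1101--, 111010
Minterm coverage:
  m0 ⊆ 0-00-0 [E]
  m2 ⊆ -00010,0-00-0,00-010
  m7 ⊆ -00111,00-111
  m10 ⊆ 00-010,00101-
  m11 ⊆ -01011,0-1-11,00101-
  m13 ⊆ 0-11-1 [E]
  m15 ⊆ 0-1-11,0-11-1,00-111
  m16 ⊆ -10-00,0-00-0,01-000
  m18 ⊆ 0-00-0 [E]
  m20 ⊆ -10-00 [E]
  m24 ⊆ 01-000,01100-
  m25 ⊆ 011--1,01100-
  m27 ⊆ 0-1-11,011--1
  m29 ⊆ 0-11-1,011--1
  m30 ⊆ 01111- [E]
  m31 ⊆ 0-1-11,0-11-1,011--1,01111-
  m33 ⊆ 1-0001 [E]
  m34 ⊆ -00010 [E]
  m39 ⊆ -00111,1-0111
  m43 ⊆ -01011 [E]
  m48 ⊆ -10-00,110-0-
  m49 ⊆ 1-0001,110--1,110-0-
  m51 ⊆ 110--1 [E]
  m52 ⊆ -10-00,11-100,110-0-,1101--
  m53 ⊆ 110--1,110-0-,1101--
  m54 ⊆ 1101-- [E]
  m55 ⊆ 1-0111,110--1,1101--
  m58 ⊆ 111010 [E]
  m60 ⊆ 11-100 [E]
E = {-00010, -01011, -10-00, 0-00-0, 0-11-1, 01111-, 1-0001, 11-100, 110--1, 1101--, 111010}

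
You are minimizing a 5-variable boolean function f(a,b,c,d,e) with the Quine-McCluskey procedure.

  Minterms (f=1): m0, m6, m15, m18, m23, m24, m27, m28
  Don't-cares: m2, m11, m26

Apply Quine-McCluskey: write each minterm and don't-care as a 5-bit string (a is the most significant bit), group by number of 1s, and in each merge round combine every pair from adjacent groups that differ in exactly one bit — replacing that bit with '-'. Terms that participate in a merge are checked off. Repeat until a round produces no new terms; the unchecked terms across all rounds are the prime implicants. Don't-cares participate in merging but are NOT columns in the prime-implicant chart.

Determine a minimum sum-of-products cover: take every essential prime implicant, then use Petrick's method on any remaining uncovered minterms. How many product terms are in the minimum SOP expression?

size-2^0 implicants → 00000(✓)  00010(✓)  00110(✓)  01011(✓)  01111(✓)  10010(✓)  10111  11000(✓)  11010(✓)  11011(✓)  11100(✓)
size-2^1 implicants → -0010  -1011  00-10  000-0  01-11  1-010  11-00  110-0  1101-
Unchecked terms (primes): -0010, -1011, 00-10, 000-0, 01-11, 1-010, 10111, 11-00, 110-0, 1101-
Minterm coverage:
  m0 ⊆ 000-0 [E]
  m6 ⊆ 00-10 [E]
  m15 ⊆ 01-11 [E]
  m18 ⊆ -0010,1-010
  m23 ⊆ 10111 [E]
  m24 ⊆ 11-00,110-0
  m27 ⊆ -1011,1101-
  m28 ⊆ 11-00 [E]
E = {00-10, 000-0, 01-11, 10111, 11-00}
Petrick residual → -0010, -1011
Cover = b'c'de' + bc'de + a'b'de' + a'b'c'e' + a'bde + ab'cde + abd'e'  |cover|=7

7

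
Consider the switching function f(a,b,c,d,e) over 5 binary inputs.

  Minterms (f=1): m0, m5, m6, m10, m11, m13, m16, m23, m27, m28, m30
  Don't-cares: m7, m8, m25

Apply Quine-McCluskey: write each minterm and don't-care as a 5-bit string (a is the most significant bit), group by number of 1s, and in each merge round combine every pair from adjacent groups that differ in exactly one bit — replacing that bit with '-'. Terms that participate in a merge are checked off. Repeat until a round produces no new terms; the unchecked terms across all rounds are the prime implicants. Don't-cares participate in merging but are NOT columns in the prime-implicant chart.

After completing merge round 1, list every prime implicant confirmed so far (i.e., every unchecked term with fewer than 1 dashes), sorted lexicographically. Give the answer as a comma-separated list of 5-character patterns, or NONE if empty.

NONE

size-2^0 implicants → 00000(✓)  00101(✓)  00110(✓)  00111(✓)  01000(✓)  01010(✓)  01011(✓)  01101(✓)  10000(✓)  10111(✓)  11001(✓)  11011(✓)  11100(✓)  11110(✓)
size-2^1 implicants → -0000  -0111  -1011  0-000  0-101  001-1  0011-  010-0  0101-  110-1  111-0
Unchecked terms (primes): -0000, -0111, -1011, 0-000, 0-101, 001-1, 0011-, 010-0, 0101-, 110-1, 111-0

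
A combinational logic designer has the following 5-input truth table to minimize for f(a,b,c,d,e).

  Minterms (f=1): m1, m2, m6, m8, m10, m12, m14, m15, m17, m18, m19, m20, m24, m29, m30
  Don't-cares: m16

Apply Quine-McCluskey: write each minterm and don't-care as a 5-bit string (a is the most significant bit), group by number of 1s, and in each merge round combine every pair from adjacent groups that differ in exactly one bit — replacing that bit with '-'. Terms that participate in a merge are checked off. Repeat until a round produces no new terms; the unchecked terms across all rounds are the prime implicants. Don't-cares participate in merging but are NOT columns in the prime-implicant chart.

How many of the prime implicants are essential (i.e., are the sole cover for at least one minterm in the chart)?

[col 0] 00001*, 00010*, 00110*, 01000*, 01010*, 01100*, 01110*, 01111*, 10000*, 10001*, 10010*, 10011*, 10100*, 11000*, 11101, 11110*
[col 1] -0001, -0010, -1000, -1110, 0-010*, 0-110*, 00-10*, 01-00*, 01-10*, 010-0*, 011-0*, 0111-, 1-000, 10-00, 100-0*, 100-1*, 1000-*, 1001-*
[col 2] 0--10, 01--0, 100--
Prime implicants: -0001, -0010, -1000, -1110, 0--10, 01--0, 0111-, 1-000, 10-00, 100--, 11101
PI chart (minterm → PIs covering it):
  1 | -0001  (sole → essential)
  2 | -0010,0--10
  6 | 0--10  (sole → essential)
  8 | -1000,01--0
  10 | 0--10,01--0
  12 | 01--0  (sole → essential)
  14 | -1110,0--10,01--0,0111-
  15 | 0111-  (sole → essential)
  17 | -0001,100--
  18 | -0010,100--
  19 | 100--  (sole → essential)
  20 | 10-00  (sole → essential)
  24 | -1000,1-000
  29 | 11101  (sole → essential)
  30 | -1110  (sole → essential)
Essential prime implicants: -0001, -1110, 0--10, 01--0, 0111-, 10-00, 100--, 11101

8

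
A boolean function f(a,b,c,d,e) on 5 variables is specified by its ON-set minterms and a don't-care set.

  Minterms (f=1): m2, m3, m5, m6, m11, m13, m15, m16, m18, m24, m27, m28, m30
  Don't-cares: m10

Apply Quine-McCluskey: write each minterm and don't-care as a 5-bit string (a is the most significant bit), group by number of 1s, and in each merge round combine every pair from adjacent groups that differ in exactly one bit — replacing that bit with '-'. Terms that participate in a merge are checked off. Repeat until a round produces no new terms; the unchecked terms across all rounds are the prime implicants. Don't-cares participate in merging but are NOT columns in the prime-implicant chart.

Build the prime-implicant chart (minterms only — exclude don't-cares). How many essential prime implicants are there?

Round 0: 00010✓ 00011✓ 00101✓ 00110✓ 01010✓ 01011✓ 01101✓ 01111✓ 10000✓ 10010✓ 11000✓ 11011✓ 11100✓ 11110✓
Round 1: -0010 -1011 0-010✓ 0-011✓ 0-101 00-10 0001-✓ 01-11 0101-✓ 011-1 1-000 100-0 11-00 111-0
Round 2: 0-01-
PIs = {-0010, -1011, 0-01-, 0-101, 00-10, 01-11, 011-1, 1-000, 100-0, 11-00, 111-0}
Coverage chart:
  m2: -0010,0-01-,00-10
  m3: 0-01- ←essential
  m5: 0-101 ←essential
  m6: 00-10 ←essential
  m11: -1011,0-01-,01-11
  m13: 0-101,011-1
  m15: 01-11,011-1
  m16: 1-000,100-0
  m18: -0010,100-0
  m24: 1-000,11-00
  m27: -1011 ←essential
  m28: 11-00,111-0
  m30: 111-0 ←essential
Essential: -1011, 0-01-, 0-101, 00-10, 111-0

5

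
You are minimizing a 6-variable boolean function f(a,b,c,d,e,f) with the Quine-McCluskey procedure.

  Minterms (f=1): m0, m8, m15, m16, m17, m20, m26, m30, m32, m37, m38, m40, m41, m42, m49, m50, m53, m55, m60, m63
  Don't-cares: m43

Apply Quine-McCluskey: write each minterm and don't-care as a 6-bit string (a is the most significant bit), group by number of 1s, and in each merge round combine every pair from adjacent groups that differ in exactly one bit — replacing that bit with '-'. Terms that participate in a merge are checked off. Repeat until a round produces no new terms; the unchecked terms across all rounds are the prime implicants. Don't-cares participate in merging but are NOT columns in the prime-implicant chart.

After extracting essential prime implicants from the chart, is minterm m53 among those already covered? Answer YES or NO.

Round 0: 000000✓ 001000✓ 001111 010000✓ 010001✓ 010100✓ 011010✓ 011110✓ 100000✓ 100101✓ 100110 101000✓ 101001✓ 101010✓ 101011✓ 110001✓ 110010 110101✓ 110111✓ 111100 111111✓
Round 1: -00000✓ -01000✓ -10001 0-0000 00-000✓ 010-00 01000- 011-10 1-0101 10-000✓ 1010-0✓ 1010-1✓ 10100-✓ 10101-✓ 11-111 110-01 1101-1
Round 2: -0-000 1010--
PIs = {-0-000, -10001, 0-0000, 001111, 010-00, 01000-, 011-10, 1-0101, 100110, 1010--, 11-111, 110-01, 110010, 1101-1, 111100}
Coverage chart:
  m0: -0-000,0-0000
  m8: -0-000 ←essential
  m15: 001111 ←essential
  m16: 0-0000,010-00,01000-
  m17: -10001,01000-
  m20: 010-00 ←essential
  m26: 011-10 ←essential
  m30: 011-10 ←essential
  m32: -0-000 ←essential
  m37: 1-0101 ←essential
  m38: 100110 ←essential
  m40: -0-000,1010--
  m41: 1010-- ←essential
  m42: 1010-- ←essential
  m49: -10001,110-01
  m50: 110010 ←essential
  m53: 1-0101,110-01,1101-1
  m55: 11-111,1101-1
  m60: 111100 ←essential
  m63: 11-111 ←essential
Essential: -0-000, 001111, 010-00, 011-10, 1-0101, 100110, 1010--, 11-111, 110010, 111100

YES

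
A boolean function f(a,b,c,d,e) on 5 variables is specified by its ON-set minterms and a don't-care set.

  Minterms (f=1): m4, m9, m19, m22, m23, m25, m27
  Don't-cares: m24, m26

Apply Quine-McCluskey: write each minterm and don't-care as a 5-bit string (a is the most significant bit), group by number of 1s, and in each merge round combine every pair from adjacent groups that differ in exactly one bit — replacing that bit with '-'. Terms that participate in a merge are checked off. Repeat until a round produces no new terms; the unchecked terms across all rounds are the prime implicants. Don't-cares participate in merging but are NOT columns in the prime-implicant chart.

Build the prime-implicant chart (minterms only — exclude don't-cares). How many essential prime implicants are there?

Round 0: 00100 01001✓ 10011✓ 10110✓ 10111✓ 11000✓ 11001✓ 11010✓ 11011✓
Round 1: -1001 1-011 10-11 1011- 110-0✓ 110-1✓ 1100-✓ 1101-✓
Round 2: 110--
PIs = {-1001, 00100, 1-011, 10-11, 1011-, 110--}
Coverage chart:
  m4: 00100 ←essential
  m9: -1001 ←essential
  m19: 1-011,10-11
  m22: 1011- ←essential
  m23: 10-11,1011-
  m25: -1001,110--
  m27: 1-011,110--
Essential: -1001, 00100, 1011-

3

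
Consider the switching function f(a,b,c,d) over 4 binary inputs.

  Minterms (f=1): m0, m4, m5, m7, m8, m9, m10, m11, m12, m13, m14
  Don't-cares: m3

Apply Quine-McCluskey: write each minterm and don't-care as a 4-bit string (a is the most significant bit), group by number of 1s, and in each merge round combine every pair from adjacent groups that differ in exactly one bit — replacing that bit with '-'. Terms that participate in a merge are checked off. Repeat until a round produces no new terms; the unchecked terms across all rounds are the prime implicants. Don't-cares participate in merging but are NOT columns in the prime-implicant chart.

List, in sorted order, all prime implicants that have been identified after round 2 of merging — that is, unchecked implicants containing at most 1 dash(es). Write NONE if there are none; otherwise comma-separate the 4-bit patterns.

-011, 0-11, 01-1

size-2^0 implicants → 0000(✓)  0011(✓)  0100(✓)  0101(✓)  0111(✓)  1000(✓)  1001(✓)  1010(✓)  1011(✓)  1100(✓)  1101(✓)  1110(✓)
size-2^1 implicants → -000(✓)  -011  -100(✓)  -101(✓)  0-00(✓)  0-11  01-1  010-(✓)  1-00(✓)  1-01(✓)  1-10(✓)  10-0(✓)  10-1(✓)  100-(✓)  101-(✓)  11-0(✓)  110-(✓)
size-2^2 implicants → --00  -10-  1--0  1-0-  10--
Unchecked terms (primes): --00, -011, -10-, 0-11, 01-1, 1--0, 1-0-, 10--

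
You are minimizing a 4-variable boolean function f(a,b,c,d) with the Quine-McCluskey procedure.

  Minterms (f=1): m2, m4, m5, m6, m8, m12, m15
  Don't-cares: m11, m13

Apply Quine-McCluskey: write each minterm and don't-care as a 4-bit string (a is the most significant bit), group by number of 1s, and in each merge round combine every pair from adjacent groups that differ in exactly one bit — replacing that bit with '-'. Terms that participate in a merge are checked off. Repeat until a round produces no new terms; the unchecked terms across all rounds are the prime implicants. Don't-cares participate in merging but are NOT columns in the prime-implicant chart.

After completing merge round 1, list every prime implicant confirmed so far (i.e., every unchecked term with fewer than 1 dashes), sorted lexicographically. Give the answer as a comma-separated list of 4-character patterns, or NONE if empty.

size-2^0 implicants → 0010(✓)  0100(✓)  0101(✓)  0110(✓)  1000(✓)  1011(✓)  1100(✓)  1101(✓)  1111(✓)
size-2^1 implicants → -100(✓)  -101(✓)  0-10  01-0  010-(✓)  1-00  1-11  11-1  110-(✓)
size-2^2 implicants → -10-
Unchecked terms (primes): -10-, 0-10, 01-0, 1-00, 1-11, 11-1

NONE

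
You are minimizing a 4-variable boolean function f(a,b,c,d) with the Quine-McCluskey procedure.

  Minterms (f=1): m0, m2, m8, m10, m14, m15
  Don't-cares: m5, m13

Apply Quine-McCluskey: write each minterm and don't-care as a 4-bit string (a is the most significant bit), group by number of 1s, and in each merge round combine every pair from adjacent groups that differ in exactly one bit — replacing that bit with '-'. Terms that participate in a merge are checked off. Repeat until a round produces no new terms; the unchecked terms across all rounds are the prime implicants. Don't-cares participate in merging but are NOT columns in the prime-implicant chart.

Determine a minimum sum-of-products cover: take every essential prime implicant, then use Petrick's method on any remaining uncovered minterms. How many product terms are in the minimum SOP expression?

Round 0: 0000✓ 0010✓ 0101✓ 1000✓ 1010✓ 1101✓ 1110✓ 1111✓
Round 1: -000✓ -010✓ -101 00-0✓ 1-10 10-0✓ 11-1 111-
Round 2: -0-0
PIs = {-0-0, -101, 1-10, 11-1, 111-}
Coverage chart:
  m0: -0-0 ←essential
  m2: -0-0 ←essential
  m8: -0-0 ←essential
  m10: -0-0,1-10
  m14: 1-10,111-
  m15: 11-1,111-
Essential: -0-0
Petrick residual → 111-
Min cover (2 terms): b'd' + abc

2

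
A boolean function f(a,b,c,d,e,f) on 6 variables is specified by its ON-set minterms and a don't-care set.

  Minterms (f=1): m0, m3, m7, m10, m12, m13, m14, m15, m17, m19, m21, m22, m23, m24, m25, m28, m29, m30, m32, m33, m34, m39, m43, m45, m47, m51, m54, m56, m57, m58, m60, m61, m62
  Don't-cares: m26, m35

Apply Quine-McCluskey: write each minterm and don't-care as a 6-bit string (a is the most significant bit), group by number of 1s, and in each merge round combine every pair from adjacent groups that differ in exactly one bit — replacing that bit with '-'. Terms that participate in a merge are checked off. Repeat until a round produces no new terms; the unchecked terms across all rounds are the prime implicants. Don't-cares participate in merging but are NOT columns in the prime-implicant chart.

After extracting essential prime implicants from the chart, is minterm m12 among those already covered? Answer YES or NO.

[col 0] 000000*, 000011*, 000111*, 001010*, 001100*, 001101*, 001110*, 001111*, 010001*, 010011*, 010101*, 010110*, 010111*, 011000*, 011001*, 011010*, 011100*, 011101*, 011110*, 100000*, 100001*, 100010*, 100011*, 100111*, 101011*, 101101*, 101111*, 110011*, 110110*, 111000*, 111001*, 111010*, 111100*, 111101*, 111110*
[col 1] -00000, -00011*, -00111*, -01101*, -01111*, -10011*, -10110*, -11000*, -11001*, -11010*, -11100*, -11101*, -11110*, 0-0011*, 0-0111*, 0-1010*, 0-1100*, 0-1101*, 0-1110*, 00-111*, 000-11*, 001-10*, 0011-0*, 0011-1*, 00110-*, 00111-*, 01-001*, 01-101*, 01-110*, 010-01*, 010-11*, 0100-1*, 0101-1*, 01011-, 011-00*, 011-01*, 011-10*, 0110-0*, 01100-*, 0111-0*, 01110-*, 1-0011*, 1-1101*, 10-011*, 10-111*, 100-11*, 1000-0*, 1000-1*, 10000-*, 10001-*, 101-11*, 1011-1*, 11-110*, 111-00*, 111-01*, 111-10*, 1110-0*, 11100-*, 1111-0*, 11110-*
[col 2] --0011, --1101, -0-111, -00-11, -011-1, -1-110, -11-00*, -11-01*, -11-10*, -110-0*, -1100-*, -111-0*, -1110-*, 0-0-11, 0-1-10, 0-11-0, 0-110-, 0011--, 01--01, 010--1, 011--0*, 011-0-*, 10--11, 1000--, 111--0*, 111-0-*
[col 3] -11--0, -11-0-
Prime implicants: --0011, --1101, -0-111, -00-11, -00000, -011-1, -1-110, -11--0, -11-0-, 0-0-11, 0-1-10, 0-11-0, 0-110-, 0011--, 01--01, 010--1, 01011-, 10--11, 1000--
PI chart (minterm → PIs covering it):
  0 | -00000  (sole → essential)
  3 | --0011,-00-11,0-0-11
  7 | -0-111,-00-11,0-0-11
  10 | 0-1-10  (sole → essential)
  12 | 0-11-0,0-110-,0011--
  13 | --1101,-011-1,0-110-,0011--
  14 | 0-1-10,0-11-0,0011--
  15 | -0-111,-011-1,0011--
  17 | 01--01,010--1
  19 | --0011,0-0-11,010--1
  21 | 01--01,010--1
  22 | -1-110,01011-
  23 | 0-0-11,010--1,01011-
  24 | -11--0,-11-0-
  25 | -11-0-,01--01
  28 | -11--0,-11-0-,0-11-0,0-110-
  29 | --1101,-11-0-,0-110-,01--01
  30 | -1-110,-11--0,0-1-10,0-11-0
  32 | -00000,1000--
  33 | 1000--  (sole → essential)
  34 | 1000--  (sole → essential)
  39 | -0-111,-00-11,10--11
  43 | 10--11  (sole → essential)
  45 | --1101,-011-1
  47 | -0-111,-011-1,10--11
  51 | --0011  (sole → essential)
  54 | -1-110  (sole → essential)
  56 | -11--0,-11-0-
  57 | -11-0-  (sole → essential)
  58 | -11--0  (sole → essential)
  60 | -11--0,-11-0-
  61 | --1101,-11-0-
  62 | -1-110,-11--0
Essential prime implicants: --0011, -00000, -1-110, -11--0, -11-0-, 0-1-10, 10--11, 1000--

NO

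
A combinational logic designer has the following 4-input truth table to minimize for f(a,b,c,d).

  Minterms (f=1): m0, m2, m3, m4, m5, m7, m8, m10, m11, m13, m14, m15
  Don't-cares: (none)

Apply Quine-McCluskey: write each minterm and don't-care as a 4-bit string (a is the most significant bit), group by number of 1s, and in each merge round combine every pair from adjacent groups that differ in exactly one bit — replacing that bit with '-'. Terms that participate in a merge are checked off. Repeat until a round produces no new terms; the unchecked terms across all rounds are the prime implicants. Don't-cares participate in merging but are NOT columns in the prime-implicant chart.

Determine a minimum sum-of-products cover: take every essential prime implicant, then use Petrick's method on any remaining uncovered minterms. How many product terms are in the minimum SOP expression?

[col 0] 0000*, 0010*, 0011*, 0100*, 0101*, 0111*, 1000*, 1010*, 1011*, 1101*, 1110*, 1111*
[col 1] -000*, -010*, -011*, -101*, -111*, 0-00, 0-11*, 00-0*, 001-*, 01-1*, 010-, 1-10*, 1-11*, 10-0*, 101-*, 11-1*, 111-*
[col 2] --11, -0-0, -01-, -1-1, 1-1-
Prime implicants: --11, -0-0, -01-, -1-1, 0-00, 010-, 1-1-
PI chart (minterm → PIs covering it):
  0 | -0-0,0-00
  2 | -0-0,-01-
  3 | --11,-01-
  4 | 0-00,010-
  5 | -1-1,010-
  7 | --11,-1-1
  8 | -0-0  (sole → essential)
  10 | -0-0,-01-,1-1-
  11 | --11,-01-,1-1-
  13 | -1-1  (sole → essential)
  14 | 1-1-  (sole → essential)
  15 | --11,-1-1,1-1-
Essential prime implicants: -0-0, -1-1, 1-1-
Petrick residual → --11, 0-00
Minimum SOP uses 5 PIs: cd + b'd' + bd + a'c'd' + ac

5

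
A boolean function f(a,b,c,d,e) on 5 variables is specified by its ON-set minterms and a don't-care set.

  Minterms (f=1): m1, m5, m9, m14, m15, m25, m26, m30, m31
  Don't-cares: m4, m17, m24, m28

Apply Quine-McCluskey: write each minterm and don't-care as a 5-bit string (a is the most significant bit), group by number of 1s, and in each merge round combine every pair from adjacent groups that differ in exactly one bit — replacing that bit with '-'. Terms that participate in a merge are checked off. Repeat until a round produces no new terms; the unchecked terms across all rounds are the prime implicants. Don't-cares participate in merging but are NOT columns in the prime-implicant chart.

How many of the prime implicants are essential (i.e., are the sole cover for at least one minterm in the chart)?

[col 0] 00001*, 00100*, 00101*, 01001*, 01110*, 01111*, 10001*, 11000*, 11001*, 11010*, 11100*, 11110*, 11111*
[col 1] -0001*, -1001*, -1110*, -1111*, 0-001*, 00-01, 0010-, 0111-*, 1-001*, 11-00*, 11-10*, 110-0*, 1100-, 111-0*, 1111-*
[col 2] --001, -111-, 11--0
Prime implicants: --001, -111-, 00-01, 0010-, 11--0, 1100-
PI chart (minterm → PIs covering it):
  1 | --001,00-01
  5 | 00-01,0010-
  9 | --001  (sole → essential)
  14 | -111-  (sole → essential)
  15 | -111-  (sole → essential)
  25 | --001,1100-
  26 | 11--0  (sole → essential)
  30 | -111-,11--0
  31 | -111-  (sole → essential)
Essential prime implicants: --001, -111-, 11--0

3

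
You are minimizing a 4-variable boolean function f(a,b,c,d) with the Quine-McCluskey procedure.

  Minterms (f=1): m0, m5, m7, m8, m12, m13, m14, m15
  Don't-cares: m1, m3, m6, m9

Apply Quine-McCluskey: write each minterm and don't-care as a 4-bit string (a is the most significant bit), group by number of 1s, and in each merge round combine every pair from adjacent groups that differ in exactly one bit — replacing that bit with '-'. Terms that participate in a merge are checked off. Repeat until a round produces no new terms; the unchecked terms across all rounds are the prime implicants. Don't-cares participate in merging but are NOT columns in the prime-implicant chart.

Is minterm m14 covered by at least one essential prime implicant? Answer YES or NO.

NO

[col 0] 0000*, 0001*, 0011*, 0101*, 0110*, 0111*, 1000*, 1001*, 1100*, 1101*, 1110*, 1111*
[col 1] -000*, -001*, -101*, -110*, -111*, 0-01*, 0-11*, 00-1*, 000-*, 01-1*, 011-*, 1-00*, 1-01*, 100-*, 11-0*, 11-1*, 110-*, 111-*
[col 2] --01, -00-, -1-1, -11-, 0--1, 1-0-, 11--
Prime implicants: --01, -00-, -1-1, -11-, 0--1, 1-0-, 11--
PI chart (minterm → PIs covering it):
  0 | -00-  (sole → essential)
  5 | --01,-1-1,0--1
  7 | -1-1,-11-,0--1
  8 | -00-,1-0-
  12 | 1-0-,11--
  13 | --01,-1-1,1-0-,11--
  14 | -11-,11--
  15 | -1-1,-11-,11--
Essential prime implicants: -00-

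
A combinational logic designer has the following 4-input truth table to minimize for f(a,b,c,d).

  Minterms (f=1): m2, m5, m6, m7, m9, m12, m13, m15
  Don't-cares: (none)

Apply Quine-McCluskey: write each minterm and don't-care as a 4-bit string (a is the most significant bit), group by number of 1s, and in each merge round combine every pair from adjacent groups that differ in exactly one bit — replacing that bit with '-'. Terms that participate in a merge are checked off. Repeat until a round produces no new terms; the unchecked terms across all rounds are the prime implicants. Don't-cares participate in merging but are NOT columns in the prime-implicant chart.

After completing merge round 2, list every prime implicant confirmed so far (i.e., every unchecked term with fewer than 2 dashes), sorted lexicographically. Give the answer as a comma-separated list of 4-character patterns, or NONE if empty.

0-10, 011-, 1-01, 110-

size-2^0 implicants → 0010(✓)  0101(✓)  0110(✓)  0111(✓)  1001(✓)  1100(✓)  1101(✓)  1111(✓)
size-2^1 implicants → -101(✓)  -111(✓)  0-10  01-1(✓)  011-  1-01  11-1(✓)  110-
size-2^2 implicants → -1-1
Unchecked terms (primes): -1-1, 0-10, 011-, 1-01, 110-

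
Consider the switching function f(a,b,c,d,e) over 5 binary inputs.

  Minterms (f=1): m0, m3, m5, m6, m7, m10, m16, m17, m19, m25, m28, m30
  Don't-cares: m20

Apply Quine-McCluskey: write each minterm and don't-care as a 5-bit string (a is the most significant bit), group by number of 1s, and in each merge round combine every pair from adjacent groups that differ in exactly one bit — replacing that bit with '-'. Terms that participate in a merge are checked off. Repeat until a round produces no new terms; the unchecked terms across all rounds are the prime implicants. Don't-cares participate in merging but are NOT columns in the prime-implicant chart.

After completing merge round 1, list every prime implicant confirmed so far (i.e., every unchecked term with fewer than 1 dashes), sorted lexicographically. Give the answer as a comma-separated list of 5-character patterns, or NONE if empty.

Round 0: 00000✓ 00011✓ 00101✓ 00110✓ 00111✓ 01010 10000✓ 10001✓ 10011✓ 10100✓ 11001✓ 11100✓ 11110✓
Round 1: -0000 -0011 00-11 001-1 0011- 1-001 1-100 10-00 100-1 1000- 111-0
PIs = {-0000, -0011, 00-11, 001-1, 0011-, 01010, 1-001, 1-100, 10-00, 100-1, 1000-, 111-0}

01010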